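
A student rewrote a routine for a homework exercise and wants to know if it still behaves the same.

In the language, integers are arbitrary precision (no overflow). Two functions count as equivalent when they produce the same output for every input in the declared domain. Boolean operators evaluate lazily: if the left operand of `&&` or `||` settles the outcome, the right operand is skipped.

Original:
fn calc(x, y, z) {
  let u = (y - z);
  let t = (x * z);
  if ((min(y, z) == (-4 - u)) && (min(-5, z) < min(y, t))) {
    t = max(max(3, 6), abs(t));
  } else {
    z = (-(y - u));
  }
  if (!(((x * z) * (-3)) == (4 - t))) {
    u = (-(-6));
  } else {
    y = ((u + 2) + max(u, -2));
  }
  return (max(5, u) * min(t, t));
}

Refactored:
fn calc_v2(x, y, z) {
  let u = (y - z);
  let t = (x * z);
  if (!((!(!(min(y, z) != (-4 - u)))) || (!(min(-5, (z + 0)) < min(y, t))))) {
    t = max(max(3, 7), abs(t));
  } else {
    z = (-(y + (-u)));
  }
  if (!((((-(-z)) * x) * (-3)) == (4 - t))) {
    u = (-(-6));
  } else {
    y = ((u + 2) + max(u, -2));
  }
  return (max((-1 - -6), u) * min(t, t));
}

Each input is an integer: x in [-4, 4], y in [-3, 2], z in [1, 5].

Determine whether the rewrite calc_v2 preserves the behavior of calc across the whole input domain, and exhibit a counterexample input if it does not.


Evaluate both at x=-2, y=-1, z=2.
calc: u becomes -3; next t becomes -4; next ((min(y, z) == (-4 - u)) && (min(-5, z) < min(y, t))) evaluates to true; next t becomes 6; next (!(((x * z) * (-3)) == (4 - t))) evaluates to true; next u becomes 6; next final value 36
calc_v2: u becomes -3; next t becomes -4; next (!((!(!(min(y, z) != (-4 - u)))) || (!(min(-5, (z + 0)) < min(y, t))))) evaluates to true; next t becomes 7; next (!((((-(-z)) * x) * (-3)) == (4 - t))) evaluates to true; next u becomes 6; next final value 42
36 and 42 differ, so these are not the same function on this domain.
verdict: not equivalent; witness: x=-2, y=-1, z=2


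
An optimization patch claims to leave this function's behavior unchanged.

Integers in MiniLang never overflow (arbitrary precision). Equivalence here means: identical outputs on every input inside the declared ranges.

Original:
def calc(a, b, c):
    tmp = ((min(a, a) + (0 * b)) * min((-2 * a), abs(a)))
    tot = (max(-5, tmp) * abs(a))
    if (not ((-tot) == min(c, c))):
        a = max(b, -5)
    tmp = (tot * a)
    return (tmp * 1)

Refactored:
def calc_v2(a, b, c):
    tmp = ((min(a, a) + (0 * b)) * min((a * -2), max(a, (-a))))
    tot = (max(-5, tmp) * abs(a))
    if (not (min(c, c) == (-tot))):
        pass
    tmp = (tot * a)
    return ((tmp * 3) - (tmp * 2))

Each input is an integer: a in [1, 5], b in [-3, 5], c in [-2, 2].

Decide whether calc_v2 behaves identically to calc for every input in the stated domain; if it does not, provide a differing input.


There is a counterexample at a=1, b=-3, c=-2: 6 on one side, -2 on the other.
calc: tmp = -2; tot = -2; (not ((-tot) == min(c, c))) -> true; a = -3; tmp = 6; return 6
calc_v2: tmp = -2; tot = -2; (not (min(c, c) == (-tot))) -> true; tmp = -2; return -2
verdict: not equivalent; witness: a=1, b=-3, c=-2


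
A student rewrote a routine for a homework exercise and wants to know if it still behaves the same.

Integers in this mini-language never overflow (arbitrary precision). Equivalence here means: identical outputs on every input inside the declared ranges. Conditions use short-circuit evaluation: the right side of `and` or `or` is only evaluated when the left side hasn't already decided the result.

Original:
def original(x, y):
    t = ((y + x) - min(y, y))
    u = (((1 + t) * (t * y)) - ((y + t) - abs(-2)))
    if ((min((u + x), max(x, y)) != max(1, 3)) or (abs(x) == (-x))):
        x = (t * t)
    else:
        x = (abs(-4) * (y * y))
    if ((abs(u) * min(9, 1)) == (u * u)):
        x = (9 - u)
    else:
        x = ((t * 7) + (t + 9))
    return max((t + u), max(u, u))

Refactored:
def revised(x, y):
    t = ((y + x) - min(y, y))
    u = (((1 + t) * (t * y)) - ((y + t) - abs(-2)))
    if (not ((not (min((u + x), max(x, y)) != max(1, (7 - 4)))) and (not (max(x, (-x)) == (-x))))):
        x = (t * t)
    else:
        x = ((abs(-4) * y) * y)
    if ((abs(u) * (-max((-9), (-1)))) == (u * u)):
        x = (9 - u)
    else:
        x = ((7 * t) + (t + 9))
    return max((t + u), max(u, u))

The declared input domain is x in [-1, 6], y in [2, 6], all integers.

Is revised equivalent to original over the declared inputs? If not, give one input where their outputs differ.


Side by side, the visible changes include: boolean connective usage differs; and min/max/abs usage differs; and constant usage differs; and arithmetic usage differs.
One worked example (x=0, y=3) — original: t = 0; u = -1; ((min((u + x), max(x, y)) != max(1, 3)) or (abs(x) == (-x))) -> true; x = 0; ((abs(u) * min(9, 1)) == (u * u)) -> true; x = 10; return -1; revised: t = 0; u = -1; (not ((not (min((u + x), max(x, y)) != max(1, (7 - 4)))) and (not (max(x, (-x)) == (-x))))) -> true; x = 0; ((abs(u) * (-max((-9), (-1)))) == (u * u)) -> true; x = 10; return -1; agreement on -1.
Across all 40 domain points the two functions coincide.
verdict: equivalent


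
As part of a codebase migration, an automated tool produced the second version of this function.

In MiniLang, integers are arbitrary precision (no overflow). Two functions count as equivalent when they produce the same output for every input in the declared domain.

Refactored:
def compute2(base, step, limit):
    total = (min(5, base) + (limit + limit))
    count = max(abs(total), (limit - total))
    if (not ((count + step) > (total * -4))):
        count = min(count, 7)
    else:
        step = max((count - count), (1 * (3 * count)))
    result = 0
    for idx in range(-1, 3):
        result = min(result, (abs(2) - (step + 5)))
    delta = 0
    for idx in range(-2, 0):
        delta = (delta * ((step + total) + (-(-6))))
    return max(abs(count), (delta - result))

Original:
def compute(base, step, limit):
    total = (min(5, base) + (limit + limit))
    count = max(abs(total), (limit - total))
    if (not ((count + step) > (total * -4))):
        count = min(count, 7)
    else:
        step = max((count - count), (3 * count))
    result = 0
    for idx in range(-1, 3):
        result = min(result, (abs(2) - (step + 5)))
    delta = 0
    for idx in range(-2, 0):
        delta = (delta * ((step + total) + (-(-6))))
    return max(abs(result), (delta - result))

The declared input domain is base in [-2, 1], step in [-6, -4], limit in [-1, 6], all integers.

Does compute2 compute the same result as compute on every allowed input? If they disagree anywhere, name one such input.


Try base=-2, step=-6, limit=-1.
compute: total = -4; count = 4; (not ((count + step) > (total * -4))) -> true; count = 4; result = 0; [idx=-1]; result = 0; [idx=0]; result = 0; [idx=1]; result = 0; [idx=2]; result = 0; delta = 0; [idx=-2]; delta = 0; [idx=-1]; delta = 0; return 0
compute2: total = -4; count = 4; (not ((count + step) > (total * -4))) -> true; count = 4; result = 0; [idx=-1]; result = 0; [idx=0]; result = 0; [idx=1]; result = 0; [idx=2]; result = 0; delta = 0; [idx=-2]; delta = 0; [idx=-1]; delta = 0; return 4
0 != 4, so the rewrite changes behavior.
verdict: not equivalent; witness: base=-2, step=-6, limit=-1


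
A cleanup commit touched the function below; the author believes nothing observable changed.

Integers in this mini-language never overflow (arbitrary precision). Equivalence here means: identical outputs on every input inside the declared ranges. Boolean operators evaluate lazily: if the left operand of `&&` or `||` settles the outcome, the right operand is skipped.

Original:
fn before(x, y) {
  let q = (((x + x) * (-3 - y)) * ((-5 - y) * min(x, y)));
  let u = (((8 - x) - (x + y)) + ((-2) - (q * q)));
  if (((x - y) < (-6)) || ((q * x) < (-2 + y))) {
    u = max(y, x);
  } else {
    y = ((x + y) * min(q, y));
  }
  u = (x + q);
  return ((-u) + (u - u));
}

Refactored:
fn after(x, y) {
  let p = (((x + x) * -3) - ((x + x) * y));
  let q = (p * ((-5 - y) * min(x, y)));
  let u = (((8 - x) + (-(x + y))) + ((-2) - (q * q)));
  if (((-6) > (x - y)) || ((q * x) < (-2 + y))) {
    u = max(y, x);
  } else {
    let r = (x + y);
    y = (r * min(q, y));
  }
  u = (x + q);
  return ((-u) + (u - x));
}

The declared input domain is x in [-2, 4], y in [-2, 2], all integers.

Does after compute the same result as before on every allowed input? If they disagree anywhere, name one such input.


These are not equivalent — on x=-2, y=-2 the outputs split (-22 vs 2).
before: q becomes 24; next u becomes -564; next (((x - y) < (-6)) || ((q * x) < (-2 + y))) evaluates to true; next u becomes -2; next u becomes 22; next final value -22
after: p becomes 4; next q becomes 24; next u becomes -564; next (((-6) > (x - y)) || ((q * x) < (-2 + y))) evaluates to true; next u becomes -2; next u becomes 22; next final value 2
verdict: not equivalent; witness: x=-2, y=-2


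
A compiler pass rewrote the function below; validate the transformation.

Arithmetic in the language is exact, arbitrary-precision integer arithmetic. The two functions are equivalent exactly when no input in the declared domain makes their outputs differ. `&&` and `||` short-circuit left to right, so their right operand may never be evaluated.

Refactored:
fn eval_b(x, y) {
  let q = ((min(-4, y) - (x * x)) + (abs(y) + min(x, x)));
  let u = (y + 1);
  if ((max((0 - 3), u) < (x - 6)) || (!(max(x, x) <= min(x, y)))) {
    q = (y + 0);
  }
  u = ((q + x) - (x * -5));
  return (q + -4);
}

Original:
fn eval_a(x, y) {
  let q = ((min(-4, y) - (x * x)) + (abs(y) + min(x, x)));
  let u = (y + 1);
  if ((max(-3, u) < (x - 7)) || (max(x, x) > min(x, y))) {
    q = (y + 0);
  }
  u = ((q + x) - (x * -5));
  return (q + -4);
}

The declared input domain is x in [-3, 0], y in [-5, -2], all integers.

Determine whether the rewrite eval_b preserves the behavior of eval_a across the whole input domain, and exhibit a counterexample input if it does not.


The edit looks behavioral (`7` became `6`), but over these ranges it never changes the outcome.
One worked example (x=-3, y=-2) — eval_a: q = -14; u = -1; ((max(-3, u) < (x - 7)) || (max(x, x) > min(x, y))) -> false; u = -32; return -18; eval_b: q = -14; u = -1; ((max((0 - 3), u) < (x - 6)) || (!(max(x, x) <= min(x, y)))) -> false; u = -32; return -18; agreement on -18.
An exhaustive pass over the 16 declared inputs shows identical outputs.
verdict: equivalent


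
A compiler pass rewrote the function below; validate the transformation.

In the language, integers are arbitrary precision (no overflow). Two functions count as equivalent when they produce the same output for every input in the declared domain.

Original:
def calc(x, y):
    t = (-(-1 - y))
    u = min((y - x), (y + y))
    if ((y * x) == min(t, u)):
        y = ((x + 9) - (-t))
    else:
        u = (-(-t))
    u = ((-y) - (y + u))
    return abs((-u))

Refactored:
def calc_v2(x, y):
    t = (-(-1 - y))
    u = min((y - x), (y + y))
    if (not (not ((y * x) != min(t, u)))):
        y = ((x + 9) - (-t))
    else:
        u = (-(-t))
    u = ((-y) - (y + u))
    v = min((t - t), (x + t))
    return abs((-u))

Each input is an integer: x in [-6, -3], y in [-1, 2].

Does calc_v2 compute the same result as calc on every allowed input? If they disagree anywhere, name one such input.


Run the pair on x=-6, y=-1.
calc: t=0, then u=-2, then ((y * x) == min(t, u)) is false, then u=0, then u=2, then returns 2
calc_v2: t=0, then u=-2, then (not (not ((y * x) != min(t, u)))) is true, then y=3, then u=-4, then v=-6, then returns 4
2 != 4, so the rewrite changes behavior.
verdict: not equivalent; witness: x=-6, y=-1


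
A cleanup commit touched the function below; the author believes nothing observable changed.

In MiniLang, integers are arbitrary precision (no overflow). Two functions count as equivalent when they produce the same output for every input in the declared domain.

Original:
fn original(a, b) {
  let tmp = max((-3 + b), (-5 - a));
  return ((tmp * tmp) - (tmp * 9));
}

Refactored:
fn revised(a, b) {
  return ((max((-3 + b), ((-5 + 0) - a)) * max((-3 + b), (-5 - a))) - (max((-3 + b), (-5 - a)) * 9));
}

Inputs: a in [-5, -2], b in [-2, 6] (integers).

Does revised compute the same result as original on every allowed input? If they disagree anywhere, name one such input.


The two versions differ — the changes include min/max/abs usage differs; also constant usage differs; also arithmetic usage differs; also statement counts differ; also local variable names differ.
Tracing a=-4, b=-2: original: tmp=-1, then returns 10 | revised: returns 10 — matching result 10.
An exhaustive pass over the 36 declared inputs shows identical outputs.
verdict: equivalent


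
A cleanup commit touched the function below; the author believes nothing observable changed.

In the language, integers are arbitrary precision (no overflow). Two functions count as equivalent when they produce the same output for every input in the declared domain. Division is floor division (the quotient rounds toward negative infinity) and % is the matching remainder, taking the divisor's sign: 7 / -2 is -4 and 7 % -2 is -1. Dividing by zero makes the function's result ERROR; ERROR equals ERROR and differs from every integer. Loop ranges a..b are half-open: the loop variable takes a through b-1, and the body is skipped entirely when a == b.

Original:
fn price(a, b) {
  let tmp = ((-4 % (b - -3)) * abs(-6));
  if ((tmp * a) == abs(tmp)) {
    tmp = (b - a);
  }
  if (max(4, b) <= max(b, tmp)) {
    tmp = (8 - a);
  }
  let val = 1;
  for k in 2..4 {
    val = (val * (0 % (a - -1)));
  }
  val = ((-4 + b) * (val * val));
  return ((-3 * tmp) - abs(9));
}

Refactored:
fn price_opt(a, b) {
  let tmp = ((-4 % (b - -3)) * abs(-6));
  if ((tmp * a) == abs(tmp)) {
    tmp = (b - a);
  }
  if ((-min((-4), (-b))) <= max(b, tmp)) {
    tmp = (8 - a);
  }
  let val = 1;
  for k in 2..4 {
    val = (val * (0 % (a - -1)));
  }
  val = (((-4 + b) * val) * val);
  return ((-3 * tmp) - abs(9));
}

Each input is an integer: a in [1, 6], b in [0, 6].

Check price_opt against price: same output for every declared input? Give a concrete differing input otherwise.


The two are interchangeable: min/max/abs usage differs, and every declared input agrees.
One worked example (a=4, b=1) — price: tmp := 0 | ((tmp * a) == abs(tmp)): true | tmp := -3 | (max(4, b) <= max(b, tmp)): false | val := 1 | iter k=2: | val := 0 | iter k=3: | val := 0 | val := 0 | result 0; price_opt: tmp := 0 | ((tmp * a) == abs(tmp)): true | tmp := -3 | ((-min((-4), (-b))) <= max(b, tmp)): false | val := 1 | iter k=2: | val := 0 | iter k=3: | val := 0 | val := 0 | result 0; agreement on 0.
An exhaustive pass over the 42 declared inputs shows identical outputs.
verdict: equivalent


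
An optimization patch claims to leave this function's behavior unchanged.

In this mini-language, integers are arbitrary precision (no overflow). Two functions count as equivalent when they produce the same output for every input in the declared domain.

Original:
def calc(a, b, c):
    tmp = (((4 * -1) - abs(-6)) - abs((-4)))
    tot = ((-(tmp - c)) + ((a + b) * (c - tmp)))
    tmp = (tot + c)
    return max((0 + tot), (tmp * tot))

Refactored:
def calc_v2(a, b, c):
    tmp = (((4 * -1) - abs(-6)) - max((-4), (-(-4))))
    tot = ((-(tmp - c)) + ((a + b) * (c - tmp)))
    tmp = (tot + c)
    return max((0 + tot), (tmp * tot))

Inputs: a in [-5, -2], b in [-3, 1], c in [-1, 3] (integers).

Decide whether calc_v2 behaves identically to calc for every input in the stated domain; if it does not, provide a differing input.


This is a faithful refactor — constant usage differs; also min/max/abs usage differs, but the computed results match everywhere.
Tracing a=-3, b=0, c=3: calc: tmp becomes -14; next tot becomes -34; next tmp becomes -31; next final value 1054 | calc_v2: tmp becomes -14; next tot becomes -34; next tmp becomes -31; next final value 1054 — matching result 1054.
Checked all 100 inputs in the declared domain: the outputs agree on every one.
verdict: equivalent


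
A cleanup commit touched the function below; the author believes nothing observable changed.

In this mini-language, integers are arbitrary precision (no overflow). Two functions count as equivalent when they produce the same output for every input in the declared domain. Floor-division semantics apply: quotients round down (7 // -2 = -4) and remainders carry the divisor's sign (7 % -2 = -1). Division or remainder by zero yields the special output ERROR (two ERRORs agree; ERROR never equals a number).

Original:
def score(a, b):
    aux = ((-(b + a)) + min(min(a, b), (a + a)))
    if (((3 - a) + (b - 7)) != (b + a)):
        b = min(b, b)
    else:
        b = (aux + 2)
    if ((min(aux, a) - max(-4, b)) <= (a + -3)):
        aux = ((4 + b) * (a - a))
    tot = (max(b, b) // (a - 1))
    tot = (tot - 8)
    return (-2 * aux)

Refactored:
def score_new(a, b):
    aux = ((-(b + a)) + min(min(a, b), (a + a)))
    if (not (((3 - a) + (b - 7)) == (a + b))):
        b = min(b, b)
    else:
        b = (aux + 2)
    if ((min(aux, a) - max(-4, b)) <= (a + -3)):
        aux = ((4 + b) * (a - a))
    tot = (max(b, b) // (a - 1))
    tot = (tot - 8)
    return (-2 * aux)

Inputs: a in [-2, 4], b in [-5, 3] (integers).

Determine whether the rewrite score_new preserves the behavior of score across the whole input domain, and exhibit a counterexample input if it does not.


Reading the diff, among the changes: comparison usage differs, and boolean connective usage differs.
One worked example (a=1, b=0) — score: aux = -1; (((3 - a) + (b - 7)) != (b + a)) -> true; b = 0; ((min(aux, a) - max(-4, b)) <= (a + -3)) -> false; division by zero -> ERROR; score_new: aux = -1; (not (((3 - a) + (b - 7)) == (a + b))) -> true; b = 0; ((min(aux, a) - max(-4, b)) <= (a + -3)) -> false; division by zero -> ERROR; agreement on ERROR.
Every one of the 63 inputs gives matching results.
verdict: equivalent


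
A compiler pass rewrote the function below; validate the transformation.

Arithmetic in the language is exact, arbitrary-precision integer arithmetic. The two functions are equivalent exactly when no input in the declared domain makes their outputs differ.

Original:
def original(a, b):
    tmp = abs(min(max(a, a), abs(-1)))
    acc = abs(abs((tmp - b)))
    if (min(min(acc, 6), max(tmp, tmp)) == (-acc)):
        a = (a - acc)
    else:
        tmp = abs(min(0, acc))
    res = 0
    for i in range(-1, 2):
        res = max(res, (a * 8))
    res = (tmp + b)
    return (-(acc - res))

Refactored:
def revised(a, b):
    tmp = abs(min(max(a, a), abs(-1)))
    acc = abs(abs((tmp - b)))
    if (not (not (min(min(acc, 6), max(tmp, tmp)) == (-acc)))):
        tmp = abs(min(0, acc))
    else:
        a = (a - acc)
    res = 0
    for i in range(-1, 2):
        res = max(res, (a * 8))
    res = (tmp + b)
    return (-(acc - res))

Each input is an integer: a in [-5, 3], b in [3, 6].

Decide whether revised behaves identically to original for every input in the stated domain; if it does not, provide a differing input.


At a=-5, b=3: original gives 1, revised gives 6.
verdict: not equivalent; witness: a=-5, b=3


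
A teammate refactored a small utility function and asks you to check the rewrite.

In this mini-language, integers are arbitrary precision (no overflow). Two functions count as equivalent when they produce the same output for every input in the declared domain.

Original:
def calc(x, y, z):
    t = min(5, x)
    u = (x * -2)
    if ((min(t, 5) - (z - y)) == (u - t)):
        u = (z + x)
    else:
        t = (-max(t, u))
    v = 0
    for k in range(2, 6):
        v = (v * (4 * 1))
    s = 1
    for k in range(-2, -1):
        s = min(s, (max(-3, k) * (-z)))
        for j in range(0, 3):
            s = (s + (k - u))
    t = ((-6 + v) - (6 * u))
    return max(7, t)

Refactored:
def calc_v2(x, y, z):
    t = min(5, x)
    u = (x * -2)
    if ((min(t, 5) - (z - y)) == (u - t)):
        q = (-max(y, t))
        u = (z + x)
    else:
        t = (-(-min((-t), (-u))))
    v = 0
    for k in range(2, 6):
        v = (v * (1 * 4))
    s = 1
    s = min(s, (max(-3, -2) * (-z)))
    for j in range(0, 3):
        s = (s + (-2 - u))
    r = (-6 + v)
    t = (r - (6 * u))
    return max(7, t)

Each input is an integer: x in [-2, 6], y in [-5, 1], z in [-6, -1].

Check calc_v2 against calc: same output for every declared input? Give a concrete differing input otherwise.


Differences: min/max/abs usage differs, constant usage differs, statement counts differ, local variable names differ, loop structure differs — yet all 378 inputs agree.
verdict: equivalent


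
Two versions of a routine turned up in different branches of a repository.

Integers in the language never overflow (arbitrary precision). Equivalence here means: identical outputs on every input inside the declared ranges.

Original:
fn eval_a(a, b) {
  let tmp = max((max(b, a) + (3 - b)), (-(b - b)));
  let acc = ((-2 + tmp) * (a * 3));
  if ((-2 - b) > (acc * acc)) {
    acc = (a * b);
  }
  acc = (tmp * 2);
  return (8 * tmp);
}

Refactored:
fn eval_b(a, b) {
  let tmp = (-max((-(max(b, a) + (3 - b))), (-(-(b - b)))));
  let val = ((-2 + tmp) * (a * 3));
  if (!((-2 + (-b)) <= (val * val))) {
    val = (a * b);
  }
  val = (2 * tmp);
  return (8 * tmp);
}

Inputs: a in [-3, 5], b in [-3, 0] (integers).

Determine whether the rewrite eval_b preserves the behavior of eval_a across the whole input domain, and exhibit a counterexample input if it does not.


Run the pair on a=-3, b=-3.
eval_a: tmp becomes 3; next acc becomes -9; next ((-2 - b) > (acc * acc)) evaluates to false; next acc becomes 6; next final value 24
eval_b: tmp becomes 0; next val becomes 18; next (!((-2 + (-b)) <= (val * val))) evaluates to false; next val becomes 0; next final value 0
24 vs 0 — the two versions disagree here.
verdict: not equivalent; witness: a=-3, b=-3


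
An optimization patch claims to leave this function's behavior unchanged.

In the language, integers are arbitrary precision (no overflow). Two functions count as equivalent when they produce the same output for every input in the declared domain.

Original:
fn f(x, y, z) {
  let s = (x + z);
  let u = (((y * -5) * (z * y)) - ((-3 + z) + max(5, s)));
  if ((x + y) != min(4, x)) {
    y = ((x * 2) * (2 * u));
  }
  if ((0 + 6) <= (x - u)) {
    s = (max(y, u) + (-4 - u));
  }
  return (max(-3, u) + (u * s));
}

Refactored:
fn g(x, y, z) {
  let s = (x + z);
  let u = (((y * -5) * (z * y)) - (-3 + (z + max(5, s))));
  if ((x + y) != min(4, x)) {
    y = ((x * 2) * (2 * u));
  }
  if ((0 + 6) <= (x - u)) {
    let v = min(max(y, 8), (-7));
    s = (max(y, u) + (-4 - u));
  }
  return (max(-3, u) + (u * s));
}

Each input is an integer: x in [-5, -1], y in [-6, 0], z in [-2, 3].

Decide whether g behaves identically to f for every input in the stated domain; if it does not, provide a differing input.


Although constant usage differs, min/max/abs usage differs, statement counts differ, local variable names differ, 210/210 inputs agree.
verdict: equivalent


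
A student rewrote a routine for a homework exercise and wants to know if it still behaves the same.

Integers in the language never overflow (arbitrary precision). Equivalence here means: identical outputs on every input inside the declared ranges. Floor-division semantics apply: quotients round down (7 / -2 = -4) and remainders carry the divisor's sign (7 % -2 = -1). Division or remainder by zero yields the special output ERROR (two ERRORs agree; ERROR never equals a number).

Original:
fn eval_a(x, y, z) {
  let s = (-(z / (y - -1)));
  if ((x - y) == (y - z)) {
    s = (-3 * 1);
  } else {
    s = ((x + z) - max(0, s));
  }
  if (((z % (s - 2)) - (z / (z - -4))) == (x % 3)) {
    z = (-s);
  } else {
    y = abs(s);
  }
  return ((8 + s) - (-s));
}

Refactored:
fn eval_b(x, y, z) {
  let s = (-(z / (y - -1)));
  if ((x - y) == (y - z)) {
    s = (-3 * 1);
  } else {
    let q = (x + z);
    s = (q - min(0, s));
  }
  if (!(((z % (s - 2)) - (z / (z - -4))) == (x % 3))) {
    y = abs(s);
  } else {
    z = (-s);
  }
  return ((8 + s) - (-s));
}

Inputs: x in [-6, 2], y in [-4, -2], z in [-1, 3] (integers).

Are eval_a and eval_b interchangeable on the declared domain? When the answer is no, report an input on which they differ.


Input x=-6, y=-4, z=1: -4 from eval_a versus -2 from eval_b.
verdict: not equivalent; witness: x=-6, y=-4, z=1


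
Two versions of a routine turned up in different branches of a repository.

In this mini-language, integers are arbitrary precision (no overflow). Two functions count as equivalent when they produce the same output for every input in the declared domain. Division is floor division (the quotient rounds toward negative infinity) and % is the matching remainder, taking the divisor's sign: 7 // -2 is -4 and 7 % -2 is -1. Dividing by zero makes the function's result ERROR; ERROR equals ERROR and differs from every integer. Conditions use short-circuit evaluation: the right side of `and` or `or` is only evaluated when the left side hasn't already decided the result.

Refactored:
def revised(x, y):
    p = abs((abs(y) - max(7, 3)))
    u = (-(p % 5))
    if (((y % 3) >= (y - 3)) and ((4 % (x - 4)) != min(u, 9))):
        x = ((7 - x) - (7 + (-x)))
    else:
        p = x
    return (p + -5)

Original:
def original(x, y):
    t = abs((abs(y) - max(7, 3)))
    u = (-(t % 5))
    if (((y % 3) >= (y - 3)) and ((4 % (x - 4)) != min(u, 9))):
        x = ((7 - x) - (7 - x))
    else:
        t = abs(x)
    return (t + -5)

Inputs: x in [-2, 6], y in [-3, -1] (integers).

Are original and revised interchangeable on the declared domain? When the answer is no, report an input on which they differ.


Run the pair on x=-1, y=-1.
original: t = 6; u = -1; (((y % 3) >= (y - 3)) and ((4 % (x - 4)) != min(u, 9))) -> false; t = 1; return -4
revised: p = 6; u = -1; (((y % 3) >= (y - 3)) and ((4 % (x - 4)) != min(u, 9))) -> false; p = -1; return -6
-4 against -6: the behavior changed.
verdict: not equivalent; witness: x=-1, y=-1


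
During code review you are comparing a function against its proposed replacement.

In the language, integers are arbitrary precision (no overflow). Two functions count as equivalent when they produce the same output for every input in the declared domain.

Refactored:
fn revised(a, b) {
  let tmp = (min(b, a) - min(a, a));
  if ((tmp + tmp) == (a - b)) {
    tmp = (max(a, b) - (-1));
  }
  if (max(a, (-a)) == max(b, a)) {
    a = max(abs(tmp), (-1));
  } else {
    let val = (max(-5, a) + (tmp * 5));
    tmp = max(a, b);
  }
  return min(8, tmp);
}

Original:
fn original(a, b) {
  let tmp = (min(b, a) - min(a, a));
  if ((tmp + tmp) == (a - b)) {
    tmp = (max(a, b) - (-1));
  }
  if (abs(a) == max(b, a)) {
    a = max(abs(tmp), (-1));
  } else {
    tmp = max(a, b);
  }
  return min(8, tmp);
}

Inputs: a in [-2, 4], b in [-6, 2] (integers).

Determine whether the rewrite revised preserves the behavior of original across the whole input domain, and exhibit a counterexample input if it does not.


Differences: arithmetic usage differs, plus min/max/abs usage differs, plus constant usage differs, plus local variable names differ, plus statement counts differ — yet all 63 inputs agree.
verdict: equivalent


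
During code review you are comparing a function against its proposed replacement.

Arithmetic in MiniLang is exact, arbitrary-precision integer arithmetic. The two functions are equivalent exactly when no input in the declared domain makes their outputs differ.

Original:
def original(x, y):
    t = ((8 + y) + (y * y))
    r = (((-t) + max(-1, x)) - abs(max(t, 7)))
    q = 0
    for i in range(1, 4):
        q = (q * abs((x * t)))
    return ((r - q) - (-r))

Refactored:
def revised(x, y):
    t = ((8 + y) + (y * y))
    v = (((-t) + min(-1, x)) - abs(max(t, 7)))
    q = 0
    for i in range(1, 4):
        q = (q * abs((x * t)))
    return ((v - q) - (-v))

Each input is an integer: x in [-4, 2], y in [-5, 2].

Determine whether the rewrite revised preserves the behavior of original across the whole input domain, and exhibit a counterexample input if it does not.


On input x=-4, y=-5, original returns -114 while revised returns -120.
verdict: not equivalent; witness: x=-4, y=-5


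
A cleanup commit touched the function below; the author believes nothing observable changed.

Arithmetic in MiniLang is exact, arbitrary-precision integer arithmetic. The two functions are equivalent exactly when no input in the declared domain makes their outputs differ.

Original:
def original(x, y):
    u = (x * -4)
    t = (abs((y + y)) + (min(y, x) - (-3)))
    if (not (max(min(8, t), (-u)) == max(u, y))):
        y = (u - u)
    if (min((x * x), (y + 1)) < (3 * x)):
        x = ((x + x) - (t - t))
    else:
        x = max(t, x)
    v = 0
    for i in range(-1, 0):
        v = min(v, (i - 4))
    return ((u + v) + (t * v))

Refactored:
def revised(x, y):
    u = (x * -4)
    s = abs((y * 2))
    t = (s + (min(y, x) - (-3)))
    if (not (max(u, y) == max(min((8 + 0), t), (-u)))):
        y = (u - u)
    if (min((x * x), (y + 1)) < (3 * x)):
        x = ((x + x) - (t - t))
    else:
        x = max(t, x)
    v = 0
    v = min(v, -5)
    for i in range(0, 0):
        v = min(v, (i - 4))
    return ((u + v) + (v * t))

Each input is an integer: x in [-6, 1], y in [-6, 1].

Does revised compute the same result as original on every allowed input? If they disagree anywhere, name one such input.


Comparing the listings, the differences include: constant usage differs, statement counts differ, min/max/abs usage differs, arithmetic usage differs, local variable names differ, loop structure differs.
One worked example (x=-6, y=-4) — original: u=24, then t=5, then (not (max(min(8, t), (-u)) == max(u, y))) is true, then y=0, then (min((x * x), (y + 1)) < (3 * x)) is false, then x=5, then v=0, then (i=-1), then v=-5, then returns -6; revised: u=24, then s=8, then t=5, then (not (max(u, y) == max(min((8 + 0), t), (-u)))) is true, then y=0, then (min((x * x), (y + 1)) < (3 * x)) is false, then x=5, then v=0, then v=-5, then the loop over i runs zero times, then returns -6; agreement on -6.
Sweeping the whole domain (64 inputs) finds no disagreement.
verdict: equivalent


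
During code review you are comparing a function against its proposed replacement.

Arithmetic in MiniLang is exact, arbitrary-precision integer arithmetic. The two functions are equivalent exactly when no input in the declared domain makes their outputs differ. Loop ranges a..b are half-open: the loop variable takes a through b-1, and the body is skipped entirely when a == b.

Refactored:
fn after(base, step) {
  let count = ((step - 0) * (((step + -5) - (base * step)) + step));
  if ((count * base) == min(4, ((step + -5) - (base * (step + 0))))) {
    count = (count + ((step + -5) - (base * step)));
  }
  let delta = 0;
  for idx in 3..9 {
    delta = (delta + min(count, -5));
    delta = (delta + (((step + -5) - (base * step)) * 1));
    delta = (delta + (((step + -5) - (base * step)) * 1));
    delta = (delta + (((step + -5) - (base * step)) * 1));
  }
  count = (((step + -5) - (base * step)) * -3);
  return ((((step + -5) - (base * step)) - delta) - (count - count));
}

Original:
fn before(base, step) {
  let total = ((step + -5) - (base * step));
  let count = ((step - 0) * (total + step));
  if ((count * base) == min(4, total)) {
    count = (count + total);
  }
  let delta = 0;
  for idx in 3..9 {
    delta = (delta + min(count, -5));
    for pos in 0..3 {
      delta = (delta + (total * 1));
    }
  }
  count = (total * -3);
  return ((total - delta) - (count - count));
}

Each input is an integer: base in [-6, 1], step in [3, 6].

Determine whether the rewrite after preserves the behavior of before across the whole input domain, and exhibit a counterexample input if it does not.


Equivalent — the differences include constant usage differs; and local variable names differ; and arithmetic usage differs; and loop structure differs, yet no declared input distinguishes the two.
Spot check at base=-2, step=4 — before: total = 7; count = 44; ((count * base) == min(4, total)) -> false; delta = 0; [idx=3]; delta = -5; [pos=0]; delta = 2; [pos=1]; delta = 9; [pos=2]; delta = 16; [idx=4]; delta = 11; [pos=0]; delta = 18; [pos=1]; delta = 25; [pos=2]; delta = 32; [idx=5]; delta = 27; [pos=0]; delta = 34; [pos=1]; delta = 41; [pos=2]; delta = 48; [idx=6]; delta = 43; [pos=0]; delta = 50; [pos=1]; delta = 57; [pos=2]; delta = 64; [idx=7]; delta = 59; [pos=0]; delta = 66; [pos=1]; delta = 73; [pos=2]; delta = 80; [idx=8]; delta = 75; [pos=0]; delta = 82; [pos=1]; delta = 89; [pos=2]; delta = 96; count = -21; return -89. after: count = 44; ((count * base) == min(4, ((step + -5) - (base * (step + 0))))) -> false; delta = 0; [idx=3]; delta = -5; delta = 2; delta = 9; delta = 16; [idx=4]; delta = 11; delta = 18; delta = 25; delta = 32; [idx=5]; delta = 27; delta = 34; delta = 41; delta = 48; [idx=6]; delta = 43; delta = 50; delta = 57; delta = 64; [idx=7]; delta = 59; delta = 66; delta = 73; delta = 80; [idx=8]; delta = 75; delta = 82; delta = 89; delta = 96; count = -21; return -89. Both give -89.
Sweeping the whole domain (32 inputs) finds no disagreement.
verdict: equivalent


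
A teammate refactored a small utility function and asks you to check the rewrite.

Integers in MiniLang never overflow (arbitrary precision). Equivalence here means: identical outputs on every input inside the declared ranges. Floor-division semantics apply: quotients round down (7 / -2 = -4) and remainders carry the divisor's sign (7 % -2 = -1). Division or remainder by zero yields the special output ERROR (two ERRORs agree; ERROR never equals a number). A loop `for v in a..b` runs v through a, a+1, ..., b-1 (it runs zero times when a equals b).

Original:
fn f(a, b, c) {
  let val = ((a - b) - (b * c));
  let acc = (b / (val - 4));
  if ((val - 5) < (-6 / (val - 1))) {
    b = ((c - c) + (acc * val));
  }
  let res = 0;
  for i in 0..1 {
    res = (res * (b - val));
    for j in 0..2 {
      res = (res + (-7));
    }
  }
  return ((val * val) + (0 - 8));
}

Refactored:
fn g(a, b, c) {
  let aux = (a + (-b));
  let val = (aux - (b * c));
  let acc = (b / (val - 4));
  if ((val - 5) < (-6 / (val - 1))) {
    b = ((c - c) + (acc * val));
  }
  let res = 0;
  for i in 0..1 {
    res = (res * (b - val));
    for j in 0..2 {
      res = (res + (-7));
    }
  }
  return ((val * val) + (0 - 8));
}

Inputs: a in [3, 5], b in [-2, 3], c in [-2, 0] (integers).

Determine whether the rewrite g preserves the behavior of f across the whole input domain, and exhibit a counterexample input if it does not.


Behavior is preserved: although statement counts differ, and local variable names differ, and arithmetic usage differs, the outputs never diverge.
One worked example (a=4, b=-2, c=0) — f: val := 6 | acc := -1 | ((val - 5) < (-6 / (val - 1))): false | res := 0 | iter i=0: | res := 0 | iter j=0: | res := -7 | iter j=1: | res := -14 | result 28; g: aux := 6 | val := 6 | acc := -1 | ((val - 5) < (-6 / (val - 1))): false | res := 0 | iter i=0: | res := 0 | iter j=0: | res := -7 | iter j=1: | res := -14 | result 28; agreement on 28.
An exhaustive pass over the 54 declared inputs shows identical outputs.
verdict: equivalent


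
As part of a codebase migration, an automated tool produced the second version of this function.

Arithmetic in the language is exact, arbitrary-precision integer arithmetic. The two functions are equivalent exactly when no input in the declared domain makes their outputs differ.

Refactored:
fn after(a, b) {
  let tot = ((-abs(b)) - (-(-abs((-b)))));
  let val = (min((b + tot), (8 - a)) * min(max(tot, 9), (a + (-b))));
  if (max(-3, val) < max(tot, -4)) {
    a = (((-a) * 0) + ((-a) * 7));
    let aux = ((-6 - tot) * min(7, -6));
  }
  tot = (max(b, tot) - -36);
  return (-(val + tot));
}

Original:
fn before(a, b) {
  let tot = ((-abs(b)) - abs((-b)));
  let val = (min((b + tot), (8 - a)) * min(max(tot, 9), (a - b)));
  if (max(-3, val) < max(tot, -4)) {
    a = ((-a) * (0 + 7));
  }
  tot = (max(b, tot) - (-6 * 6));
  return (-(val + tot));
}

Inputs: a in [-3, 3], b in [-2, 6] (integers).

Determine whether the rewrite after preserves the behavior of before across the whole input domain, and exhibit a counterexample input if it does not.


Side by side, the visible changes include: arithmetic usage differs, statement counts differ, min/max/abs usage differs, constant usage differs, local variable names differ.
One worked example (a=0, b=2) — before: tot=-4, then val=4, then (max(-3, val) < max(tot, -4)) is false, then tot=38, then returns -42; after: tot=-4, then val=4, then (max(-3, val) < max(tot, -4)) is false, then tot=38, then returns -42; agreement on -42.
Every one of the 63 inputs gives matching results.
verdict: equivalent


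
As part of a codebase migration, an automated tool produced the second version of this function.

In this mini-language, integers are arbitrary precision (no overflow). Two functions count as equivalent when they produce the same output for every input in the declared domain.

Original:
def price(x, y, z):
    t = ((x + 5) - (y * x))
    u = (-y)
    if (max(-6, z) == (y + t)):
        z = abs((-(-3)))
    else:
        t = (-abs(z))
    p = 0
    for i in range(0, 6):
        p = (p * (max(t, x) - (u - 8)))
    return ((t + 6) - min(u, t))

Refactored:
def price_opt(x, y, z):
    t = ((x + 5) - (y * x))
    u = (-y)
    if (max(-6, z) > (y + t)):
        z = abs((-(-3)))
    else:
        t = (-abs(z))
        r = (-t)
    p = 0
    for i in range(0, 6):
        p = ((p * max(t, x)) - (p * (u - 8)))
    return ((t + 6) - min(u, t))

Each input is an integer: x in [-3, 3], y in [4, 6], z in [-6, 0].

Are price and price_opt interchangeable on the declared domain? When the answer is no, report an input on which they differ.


There is a counterexample at x=3, y=4, z=0: 6 on one side, 10 on the other.
price: t=-4, then u=-4, then (max(-6, z) == (y + t)) is true, then z=3, then p=0, then (i=0), then p=0, then (i=1), then p=0, then (i=2), then p=0, then (i=3), then p=0, then (i=4), then p=0, then (i=5), then p=0, then returns 6
price_opt: t=-4, then u=-4, then (max(-6, z) > (y + t)) is false, then t=0, then r=0, then p=0, then (i=0), then p=0, then (i=1), then p=0, then (i=2), then p=0, then (i=3), then p=0, then (i=4), then p=0, then (i=5), then p=0, then returns 10
verdict: not equivalent; witness: x=3, y=4, z=0


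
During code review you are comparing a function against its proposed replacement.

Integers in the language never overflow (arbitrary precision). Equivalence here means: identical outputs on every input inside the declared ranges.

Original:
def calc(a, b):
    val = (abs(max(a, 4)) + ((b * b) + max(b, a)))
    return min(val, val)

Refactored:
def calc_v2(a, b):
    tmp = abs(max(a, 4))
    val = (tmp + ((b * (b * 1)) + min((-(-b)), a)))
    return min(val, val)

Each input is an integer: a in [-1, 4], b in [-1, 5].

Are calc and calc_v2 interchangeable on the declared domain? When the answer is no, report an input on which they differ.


These are not equivalent — on a=-1, b=0 the outputs split (4 vs 3).
calc: val becomes 4; next final value 4
calc_v2: tmp becomes 4; next val becomes 3; next final value 3
verdict: not equivalent; witness: a=-1, b=0


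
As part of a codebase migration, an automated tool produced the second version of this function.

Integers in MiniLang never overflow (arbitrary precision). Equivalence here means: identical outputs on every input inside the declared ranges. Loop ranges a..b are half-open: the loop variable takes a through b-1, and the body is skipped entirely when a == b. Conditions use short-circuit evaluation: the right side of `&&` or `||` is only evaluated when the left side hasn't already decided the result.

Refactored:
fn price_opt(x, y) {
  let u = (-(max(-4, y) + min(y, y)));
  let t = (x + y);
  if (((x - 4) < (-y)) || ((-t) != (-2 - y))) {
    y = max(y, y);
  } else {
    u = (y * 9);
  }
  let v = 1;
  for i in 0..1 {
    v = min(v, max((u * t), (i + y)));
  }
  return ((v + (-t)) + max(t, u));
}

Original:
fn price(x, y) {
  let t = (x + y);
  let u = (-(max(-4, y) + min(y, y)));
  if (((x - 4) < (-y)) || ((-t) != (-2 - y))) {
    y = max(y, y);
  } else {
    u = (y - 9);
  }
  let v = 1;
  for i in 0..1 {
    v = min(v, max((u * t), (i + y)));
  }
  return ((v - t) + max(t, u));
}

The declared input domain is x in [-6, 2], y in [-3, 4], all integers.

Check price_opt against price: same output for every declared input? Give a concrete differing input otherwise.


Not equivalent: x=2, y=2 separates them (1 vs 15).
price: t = 4; u = -4; (((x - 4) < (-y)) || ((-t) != (-2 - y))) -> false; u = -7; v = 1; [i=0]; v = 1; return 1
price_opt: u = -4; t = 4; (((x - 4) < (-y)) || ((-t) != (-2 - y))) -> false; u = 18; v = 1; [i=0]; v = 1; return 15
verdict: not equivalent; witness: x=2, y=2
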